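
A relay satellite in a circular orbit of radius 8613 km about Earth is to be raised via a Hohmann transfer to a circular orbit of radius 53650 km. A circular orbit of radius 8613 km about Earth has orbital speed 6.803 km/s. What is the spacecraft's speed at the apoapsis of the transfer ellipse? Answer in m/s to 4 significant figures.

v = 1434 m/s

From the circular-orbit relation v² = μ/r at r = 8613 km: μ = v²r = (6.803)² × 8613 = 3.98617×10^5 km³/s².
Semi-major axis of the transfer orbit: a_t = (8613 + 53650)/2 = 31131.5 km.
At apoapsis, r = 53650 km.
Vis-viva: v = √[μ(2/r − 1/a_t)] = √[3.98617×10^5 × (2/53650 − 1/31131.5)] = 1.434 km/s.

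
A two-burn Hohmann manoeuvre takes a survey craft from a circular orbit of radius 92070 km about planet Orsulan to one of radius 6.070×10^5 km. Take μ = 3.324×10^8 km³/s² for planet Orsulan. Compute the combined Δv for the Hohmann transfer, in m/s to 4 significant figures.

Transfer-ellipse semi-major axis a_t = (r₁ + r₂)/2 = (92070 + 6.070×10^5)/2 = 3.49535×10^5 km.
Circular speed at r₁: v₁ = √(μ/r₁) = √(3.324×10^8/92070) = 60.0857 km/s.
Transfer-orbit speed at r₁ (v² = μ(2/r − 1/a)): v_p = √[μ(2/r₁ − 1/a_t)] = 79.1809 km/s.
First burn Δv₁ = |v_p − v₁| = 19.10 km/s.
Circular speed at r₂: v₂ = √(μ/r₂) = 23.40 km/s.
Transfer-orbit speed at r₂: v_a = √[μ(2/r₂ − 1/a_t)] = 12.01 km/s.
Second burn Δv₂ = |v₂ − v_a| = 11.39 km/s.
Total Δv = Δv₁ + Δv₂ = 30.49 km/s.

Δv = 30490 m/s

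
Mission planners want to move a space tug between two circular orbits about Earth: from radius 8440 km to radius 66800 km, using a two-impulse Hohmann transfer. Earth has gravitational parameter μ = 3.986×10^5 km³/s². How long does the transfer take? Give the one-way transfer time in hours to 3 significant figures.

Semi-major axis of the transfer orbit: a_t = (8440 + 66800)/2 = 37620 km.
Half the transfer-orbit period gives t = π√(a_t³/μ) = 36310 s.
Converting: 36310 s ÷ 3600 s/hour = 10.1 hours.

t = 10.1 hours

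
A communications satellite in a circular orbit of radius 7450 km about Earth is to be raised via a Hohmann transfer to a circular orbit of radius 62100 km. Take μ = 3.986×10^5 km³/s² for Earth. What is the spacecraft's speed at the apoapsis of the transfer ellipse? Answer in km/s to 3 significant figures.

The Hohmann ellipse has a_t = (r₁ + r₂)/2 = 34775 km.
At apoapsis, r = 62100 km.
Applying v² = μ(2/r − 1/a_t): v = 1.173 km/s.

v = 1.17 km/s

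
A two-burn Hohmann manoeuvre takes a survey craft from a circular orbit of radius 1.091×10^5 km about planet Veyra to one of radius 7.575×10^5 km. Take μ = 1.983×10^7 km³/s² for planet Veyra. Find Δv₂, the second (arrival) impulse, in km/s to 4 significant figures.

Δv₂ = 2.549 km/s

Semi-major axis of the transfer orbit: a_t = (1.091×10^5 + 7.575×10^5)/2 = 4.333×10^5 km.
Circular speed at r = 7.575×10^5 km: v_c = √(μ/r) = 5.116 km/s.
Vis-viva on the transfer ellipse at r = 7.575×10^5 km gives v_t = √[μ(2/r − 1/a_t)] = 2.567 km/s.
Δv₂ = |v_t − v_c| = |2.567 − 5.116| = 2.549 km/s.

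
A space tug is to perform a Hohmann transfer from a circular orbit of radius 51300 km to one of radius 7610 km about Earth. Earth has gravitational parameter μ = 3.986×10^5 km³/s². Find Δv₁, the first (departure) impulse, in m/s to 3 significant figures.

Δv₁ = 1370 m/s

Transfer-ellipse semi-major axis a_t = (r₁ + r₂)/2 = (51300 + 7610)/2 = 29455 km.
Circular speed at r = 51300 km: v_c = √(μ/r) = 2.7875 km/s.
Transfer-orbit speed at the same r (vis-viva, a = a_t): v_t = √[μ(2/r − 1/a_t)] = 1.4168 km/s.
Δv₁ = |v_t − v_c| = |1.4168 − 2.7875| = 1.371 km/s.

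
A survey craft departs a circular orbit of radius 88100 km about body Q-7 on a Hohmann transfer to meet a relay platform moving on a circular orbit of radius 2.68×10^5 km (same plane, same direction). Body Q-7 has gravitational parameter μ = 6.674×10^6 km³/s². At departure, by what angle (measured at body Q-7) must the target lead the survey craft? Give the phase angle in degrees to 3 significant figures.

φ = 82.5°

The Hohmann ellipse has a_t = (r₁ + r₂)/2 = 1.7805×10^5 km.
The half-period of the transfer ellipse is t = π√(a_t³/μ) = 91363 s.
Target angular speed ω₂ = √(μ/r₂³) = 1.8620×10^-5 rad/s.
Angle swept by the target during transfer: ω₂·t = 1.7012 rad = 97.47°.
Arrival is 180° from departure on the ellipse, so φ = 180° − 97.47° = 82.5°.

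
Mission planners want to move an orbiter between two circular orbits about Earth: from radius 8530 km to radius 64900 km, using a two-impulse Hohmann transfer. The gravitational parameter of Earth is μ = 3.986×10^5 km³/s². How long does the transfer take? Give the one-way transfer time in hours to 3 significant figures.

t = 9.72 hours

Transfer-ellipse semi-major axis a_t = (r₁ + r₂)/2 = (8530 + 64900)/2 = 36715 km.
By Kepler's third law the transfer-orbit period is T = 2π√(a_t³/μ), so t = T/2 = 35006 s.
Converting: 35006 s ÷ 3600 s/hour = 9.72 hours.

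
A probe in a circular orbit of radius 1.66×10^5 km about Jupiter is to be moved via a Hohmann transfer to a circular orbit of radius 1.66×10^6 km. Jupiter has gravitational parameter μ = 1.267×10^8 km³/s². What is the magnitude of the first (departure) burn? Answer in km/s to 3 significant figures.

Δv₁ = 9.63 km/s

The Hohmann ellipse has a_t = (r₁ + r₂)/2 = 9.130×10^5 km.
On the circular orbit at r = 1.660×10^5 km, v_c = √(μ/r) = 27.627 km/s.
Vis-viva on the transfer ellipse at r = 1.660×10^5 km gives v_t = √[μ(2/r − 1/a_t)] = 37.252 km/s.
Δv₁ = |v_t − v_c| = |37.252 − 27.627| = 9.625 km/s.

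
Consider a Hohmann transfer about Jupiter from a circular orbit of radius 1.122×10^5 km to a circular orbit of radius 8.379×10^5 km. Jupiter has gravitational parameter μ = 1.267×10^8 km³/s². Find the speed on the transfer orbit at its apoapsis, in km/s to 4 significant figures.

Transfer-ellipse semi-major axis a_t = (r₁ + r₂)/2 = (1.122×10^5 + 8.379×10^5)/2 = 4.7505×10^5 km.
The apoapsis of the transfer ellipse is at r = 8.379×10^5 km.
From the vis-viva equation, v = √[μ(2/r − 1/a_t)] = 5.976 km/s.

v = 5.976 km/s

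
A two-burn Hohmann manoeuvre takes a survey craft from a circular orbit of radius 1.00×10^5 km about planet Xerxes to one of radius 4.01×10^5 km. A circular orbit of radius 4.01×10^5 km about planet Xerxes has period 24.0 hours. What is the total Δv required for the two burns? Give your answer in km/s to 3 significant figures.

Δv = 26.2 km/s

From Kepler's third law T² = 4π²r³/μ at r = 4.01×10^5 km, T = 24.0 hours = 24.0 × 3600 s = 86400 s: μ = 4π²r³/T² = 3.41009×10^8 km³/s².
Semi-major axis of the transfer orbit: a_t = (1.000×10^5 + 4.010×10^5)/2 = 2.505×10^5 km.
At r₁ the circular-orbit speed is v₁ = √(μ/r₁) = 58.3959 km/s.
On the transfer ellipse at r₁, vis-viva gives v_p = √[μ(2/r₁ − 1/a_t)] = 73.8841 km/s.
First burn Δv₁ = |v_p − v₁| = 15.4882 km/s.
At r₂, v₂ = √(μ/r₂) = 29.16154 km/s.
Transfer-orbit speed at r₂: v_a = √[μ(2/r₂ − 1/a_t)] = 18.42496 km/s.
Second burn Δv₂ = |v₂ − v_a| = 10.7366 km/s.
Δv = Δv₁ + Δv₂ = 15.4882 + 10.7366 = 26.22 km/s.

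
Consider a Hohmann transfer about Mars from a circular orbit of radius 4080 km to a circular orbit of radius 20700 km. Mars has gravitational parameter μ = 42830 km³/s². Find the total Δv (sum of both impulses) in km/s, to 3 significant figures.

Δv = 1.56 km/s

Transfer-ellipse semi-major axis a_t = (r₁ + r₂)/2 = (4080 + 20700)/2 = 12390 km.
At r₁ the circular-orbit speed is v₁ = √(μ/r₁) = 3.2400 km/s.
On the transfer ellipse at r₁, v² = μ(2/r − 1/a) gives v_p = √[μ(2/r₁ − 1/a_t)] = 4.1879 km/s.
First burn Δv₁ = |v_p − v₁| = 0.9479 km/s.
Circular speed at r₂: v₂ = √(μ/r₂) = 1.4384 km/s.
Transfer-orbit speed at r₂: v_a = √[μ(2/r₂ − 1/a_t)] = 0.82544 km/s.
Second burn Δv₂ = |v₂ − v_a| = 0.6130 km/s.
Δv = Δv₁ + Δv₂ = 0.9479 + 0.6130 = 1.561 km/s.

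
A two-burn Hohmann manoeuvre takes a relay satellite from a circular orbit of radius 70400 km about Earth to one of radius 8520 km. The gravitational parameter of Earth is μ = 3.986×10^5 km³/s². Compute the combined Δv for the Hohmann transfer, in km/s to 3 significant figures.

Semi-major axis of the transfer orbit: a_t = (70400 + 8520)/2 = 39460 km.
At r₁ the circular-orbit speed is v₁ = √(μ/r₁) = 2.3795 km/s.
On the transfer ellipse at r₁, vis-viva gives v_a = √[μ(2/r₁ − 1/a_t)] = 1.1057 km/s.
First burn Δv₁ = |v_a − v₁| = 1.274 km/s.
At r₂, v₂ = √(μ/r₂) = 6.840 km/s.
Transfer-orbit speed at r₂: v_p = √[μ(2/r₂ − 1/a_t)] = 9.136 km/s.
Second burn Δv₂ = |v₂ − v_p| = 2.296 km/s.
Total Δv = Δv₁ + Δv₂ = 3.570 km/s.

Δv = 3.57 km/s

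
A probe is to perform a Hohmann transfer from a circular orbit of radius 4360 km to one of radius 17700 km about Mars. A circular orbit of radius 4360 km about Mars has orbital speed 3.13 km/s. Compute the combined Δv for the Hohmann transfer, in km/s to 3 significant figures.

Δv = 1.41 km/s

From the circular-orbit relation v² = μ/r at r = 4360 km: μ = v²r = (3.13)² × 4360 = 42714.5 km³/s².
Transfer-ellipse semi-major axis a_t = (r₁ + r₂)/2 = (4360 + 17700)/2 = 11030 km.
Circular speed at r₁: v₁ = √(μ/r₁) = √(42714.5/4360) = 3.130 km/s.
On the transfer ellipse at r₁, vis-viva equation gives v_p = √[μ(2/r₁ − 1/a_t)] = 3.965 km/s.
First burn Δv₁ = |v_p − v₁| = 0.8350 km/s.
At r₂, v₂ = √(μ/r₂) = 1.5535 km/s.
Transfer-orbit speed at r₂: v_a = √[μ(2/r₂ − 1/a_t)] = 0.97669 km/s.
Second burn Δv₂ = |v₂ − v_a| = 0.5768 km/s.
Total Δv = Δv₁ + Δv₂ = 1.412 km/s.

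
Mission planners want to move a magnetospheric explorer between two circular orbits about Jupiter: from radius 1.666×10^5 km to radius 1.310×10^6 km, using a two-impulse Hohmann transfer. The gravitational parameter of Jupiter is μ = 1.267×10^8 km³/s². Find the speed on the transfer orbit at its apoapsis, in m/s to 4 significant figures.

v = 4672 m/s

The Hohmann ellipse has a_t = (r₁ + r₂)/2 = 7.383×10^5 km.
At apoapsis, r = 1.310×10^6 km.
Applying v² = μ(2/r − 1/a_t): v = 4.672 km/s.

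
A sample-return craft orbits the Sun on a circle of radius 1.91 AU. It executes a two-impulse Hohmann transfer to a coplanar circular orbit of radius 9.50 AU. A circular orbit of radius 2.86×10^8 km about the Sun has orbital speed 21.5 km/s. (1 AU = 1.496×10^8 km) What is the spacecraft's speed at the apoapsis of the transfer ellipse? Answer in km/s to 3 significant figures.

From the circular-orbit relation v² = μ/r at r = 2.86×10^8 km: μ = v²r = (21.5)² × 2.86×10^8 = 1.32204×10^11 km³/s².
In km: r₁ = 1.91 × 1.496×10^8 = 2.85736×10^8 km; r₂ = 9.50 × 1.496×10^8 = 1.4212×10^9 km.
Semi-major axis of the transfer orbit: a_t = (2.85736×10^8 + 1.4212×10^9)/2 = 8.53468×10^8 km.
The apoapsis of the transfer ellipse is at r = 1.4212×10^9 km.
Vis-viva: v = √[μ(2/r − 1/a_t)] = √[1.32204×10^11 × (2/1.4212×10^9 − 1/8.53468×10^8)] = 5.581 km/s.

v = 5.58 km/s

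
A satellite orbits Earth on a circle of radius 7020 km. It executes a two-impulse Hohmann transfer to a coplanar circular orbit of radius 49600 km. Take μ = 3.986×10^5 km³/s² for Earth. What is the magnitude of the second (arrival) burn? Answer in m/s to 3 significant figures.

Δv₂ = 1420 m/s

Transfer-ellipse semi-major axis a_t = (r₁ + r₂)/2 = (7020 + 49600)/2 = 28310 km.
Circular speed at r = 49600 km: v_c = √(μ/r) = 2.835 km/s.
Transfer-orbit speed at the same r (vis-viva, a = a_t): v_t = √[μ(2/r − 1/a_t)] = 1.412 km/s.
Δv₂ = |v_t − v_c| = |1.412 − 2.835| = 1.423 km/s.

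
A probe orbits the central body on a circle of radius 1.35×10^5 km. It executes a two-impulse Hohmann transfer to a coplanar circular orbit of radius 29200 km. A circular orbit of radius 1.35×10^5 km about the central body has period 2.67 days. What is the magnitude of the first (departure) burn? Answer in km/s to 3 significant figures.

Δv₁ = 1.48 km/s

From Kepler's third law T² = 4π²r³/μ at r = 1.35×10^5 km, T = 2.67 days = 2.67 × 86400 s = 2.30688×10^5 s: μ = 4π²r³/T² = 1.82520×10^6 km³/s².
The Hohmann ellipse has a_t = (r₁ + r₂)/2 = 82100 km.
Circular speed at r = 1.350×10^5 km: v_c = √(μ/r) = 3.677 km/s.
Transfer-orbit speed at the same r (vis-viva, a = a_t): v_t = √[μ(2/r − 1/a_t)] = 2.193 km/s.
Δv₁ = |v_t − v_c| = |2.193 − 3.677| = 1.484 km/s.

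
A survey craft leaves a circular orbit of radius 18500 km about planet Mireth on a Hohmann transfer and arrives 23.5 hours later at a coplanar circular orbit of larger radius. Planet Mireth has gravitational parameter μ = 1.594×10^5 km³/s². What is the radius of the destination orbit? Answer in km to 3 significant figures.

Transfer time t = 23.5 hours = 84600 s, and t = π√(a_t³/μ).
So a_t = (μ t²/π²)^(1/3) = (1.594×10^5 × (84600)² / π²)^(1/3) = 48713 km.
Since a_t = (r₁ + r₂)/2, r₂ = 2a_t − r₁ = 2×48713 − 18500 = 78926 km.

r₂ = 78900 km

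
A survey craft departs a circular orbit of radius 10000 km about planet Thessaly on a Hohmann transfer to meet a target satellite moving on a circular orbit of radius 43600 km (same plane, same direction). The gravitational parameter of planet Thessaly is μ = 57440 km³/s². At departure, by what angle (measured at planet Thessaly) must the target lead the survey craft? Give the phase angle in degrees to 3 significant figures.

Transfer-ellipse semi-major axis a_t = (r₁ + r₂)/2 = (10000 + 43600)/2 = 26800 km.
The half-period of the transfer ellipse is t = π√(a_t³/μ) = 57510.2 s.
Target angular speed ω₂ = √(μ/r₂³) = 2.63256×10^-5 rad/s.
Angle swept by the target during transfer: ω₂·t = 1.51399 rad = 86.745°.
The survey craft traverses 180° on the transfer ellipse, so the target must lead by 180° − 86.745° = 93.3°.

φ = 93.3°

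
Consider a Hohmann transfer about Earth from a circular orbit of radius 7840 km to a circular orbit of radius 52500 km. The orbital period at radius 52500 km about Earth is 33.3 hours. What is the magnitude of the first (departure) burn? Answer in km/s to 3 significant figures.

Δv₁ = 2.27 km/s

From Kepler's third law T² = 4π²r³/μ at r = 52500 km, T = 33.3 hours = 33.3 × 3600 s = 1.1988×10^5 s: μ = 4π²r³/T² = 3.97506×10^5 km³/s².
Semi-major axis of the transfer orbit: a_t = (7840 + 52500)/2 = 30170 km.
Circular speed at r = 7840 km: v_c = √(μ/r) = 7.121 km/s.
Vis-viva on the transfer ellipse at r = 7840 km gives v_t = √[μ(2/r − 1/a_t)] = 9.393 km/s.
Δv₁ = |v_t − v_c| = |9.393 − 7.121| = 2.272 km/s.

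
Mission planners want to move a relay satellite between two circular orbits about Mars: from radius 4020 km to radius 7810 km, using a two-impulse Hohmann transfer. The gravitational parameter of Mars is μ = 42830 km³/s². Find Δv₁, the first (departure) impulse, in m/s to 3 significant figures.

Δv₁ = 487 m/s

Semi-major axis of the transfer orbit: a_t = (4020 + 7810)/2 = 5915 km.
Circular speed at r = 4020 km: v_c = √(μ/r) = 3.2641 km/s.
Vis-viva on the transfer ellipse at r = 4020 km gives v_t = √[μ(2/r − 1/a_t)] = 3.7507 km/s.
Δv₁ = |v_t − v_c| = |3.7507 − 3.2641| = 0.4866 km/s.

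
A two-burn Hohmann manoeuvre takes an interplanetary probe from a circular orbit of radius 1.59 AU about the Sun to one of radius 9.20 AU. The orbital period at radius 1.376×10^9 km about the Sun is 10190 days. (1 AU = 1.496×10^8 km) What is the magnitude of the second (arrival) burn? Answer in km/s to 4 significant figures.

From Kepler's third law T² = 4π²r³/μ at r = 1.376×10^9 km, T = 10190 days = 10190 × 86400 s = 8.80416×10^8 s: μ = 4π²r³/T² = 1.32690×10^11 km³/s².
In km: r₁ = 1.59 × 1.496×10^8 = 2.37864×10^8 km; r₂ = 9.20 × 1.496×10^8 = 1.37632×10^9 km.
Semi-major axis of the transfer orbit: a_t = (2.37864×10^8 + 1.37632×10^9)/2 = 8.07092×10^8 km.
On the circular orbit at r = 1.37632×10^9 km, v_c = √(μ/r) = 9.8188 km/s.
Transfer-orbit speed at the same r (vis-viva, a = a_t): v_t = √[μ(2/r − 1/a_t)] = 5.3304 km/s.
Δv₂ = |v_t − v_c| = |5.3304 − 9.8188| = 4.488 km/s.

Δv₂ = 4.488 km/s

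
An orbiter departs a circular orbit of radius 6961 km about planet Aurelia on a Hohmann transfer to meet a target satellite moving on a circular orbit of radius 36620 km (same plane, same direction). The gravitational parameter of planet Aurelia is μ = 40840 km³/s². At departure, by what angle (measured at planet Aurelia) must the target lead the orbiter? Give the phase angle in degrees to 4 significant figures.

φ = 97.38°

Semi-major axis of the transfer orbit: a_t = (6961 + 36620)/2 = 21790.5 km.
Transfer time t = π√(a_t³/μ) = 50000 s.
The target's mean motion on its circular orbit is ω₂ = √(μ/r₂³) = 2.884×10^-5 rad/s.
Angle swept by the target during transfer: ω₂·t = 1.442 rad = 82.62°.
Arrival is 180° from departure on the ellipse, so φ = 180° − 82.62° = 97.38°.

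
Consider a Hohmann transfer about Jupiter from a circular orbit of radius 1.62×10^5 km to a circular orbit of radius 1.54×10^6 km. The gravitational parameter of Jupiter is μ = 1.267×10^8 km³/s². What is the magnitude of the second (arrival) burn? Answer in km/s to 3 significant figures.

Semi-major axis of the transfer orbit: a_t = (1.620×10^5 + 1.540×10^6)/2 = 8.510×10^5 km.
Circular speed at r = 1.540×10^6 km: v_c = √(μ/r) = 9.070 km/s.
Transfer-orbit speed at the same r (vis-viva, a = a_t): v_t = √[μ(2/r − 1/a_t)] = 3.957 km/s.
Δv₂ = |v_t − v_c| = |3.957 − 9.070| = 5.113 km/s.

Δv₂ = 5.11 km/s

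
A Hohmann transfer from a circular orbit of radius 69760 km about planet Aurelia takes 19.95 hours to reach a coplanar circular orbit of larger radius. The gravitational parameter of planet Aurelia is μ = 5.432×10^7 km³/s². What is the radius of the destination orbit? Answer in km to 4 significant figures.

Transfer time t = 19.95 hours = 71820 s, and t = π√(a_t³/μ).
So a_t = (μ t²/π²)^(1/3) = (5.432×10^7 × (71820)² / π²)^(1/3) = 3.0506×10^5 km.
Since a_t = (r₁ + r₂)/2, r₂ = 2a_t − r₁ = 2×3.0506×10^5 − 69760 = 5.4036×10^5 km.

r₂ = 5.404×10^5 km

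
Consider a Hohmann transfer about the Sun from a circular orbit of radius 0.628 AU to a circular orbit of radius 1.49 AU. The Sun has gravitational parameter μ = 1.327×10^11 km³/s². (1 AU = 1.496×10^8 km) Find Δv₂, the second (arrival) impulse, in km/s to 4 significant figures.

Δv₂ = 5.610 km/s

In km: r₁ = 0.628 × 1.496×10^8 = 9.39488×10^7 km; r₂ = 1.49 × 1.496×10^8 = 2.22904×10^8 km.
Transfer-ellipse semi-major axis a_t = (r₁ + r₂)/2 = (9.39488×10^7 + 2.22904×10^8)/2 = 1.584264×10^8 km.
On the circular orbit at r = 2.22904×10^8 km, v_c = √(μ/r) = 24.40 km/s.
Transfer-orbit speed at the same r (vis-viva, a = a_t): v_t = √[μ(2/r − 1/a_t)] = 18.79 km/s.
Δv₂ = |v_t − v_c| = |18.79 − 24.40| = 5.610 km/s.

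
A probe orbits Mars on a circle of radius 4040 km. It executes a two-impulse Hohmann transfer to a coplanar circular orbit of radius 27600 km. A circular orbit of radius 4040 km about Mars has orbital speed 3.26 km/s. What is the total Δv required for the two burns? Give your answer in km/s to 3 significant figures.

Δv = 1.66 km/s

From the circular-orbit relation v² = μ/r at r = 4040 km: μ = v²r = (3.26)² × 4040 = 42935.5 km³/s².
The Hohmann ellipse has a_t = (r₁ + r₂)/2 = 15820 km.
At r₁ the circular-orbit speed is v₁ = √(μ/r₁) = 3.260 km/s.
On the transfer ellipse at r₁, vis-viva equation gives v_p = √[μ(2/r₁ − 1/a_t)] = 4.306 km/s.
First burn Δv₁ = |v_p − v₁| = 1.046 km/s.
Circular speed at r₂: v₂ = √(μ/r₂) = 1.2473 km/s.
Transfer-orbit speed at r₂: v_a = √[μ(2/r₂ − 1/a_t)] = 0.63029 km/s.
Second burn Δv₂ = |v₂ − v_a| = 0.6170 km/s.
Total Δv = Δv₁ + Δv₂ = 1.663 km/s.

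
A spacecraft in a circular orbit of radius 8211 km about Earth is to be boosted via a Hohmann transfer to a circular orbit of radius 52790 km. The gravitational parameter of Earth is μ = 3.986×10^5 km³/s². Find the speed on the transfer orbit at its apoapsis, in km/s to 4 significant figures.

The Hohmann ellipse has a_t = (r₁ + r₂)/2 = 30500.5 km.
The apoapsis of the transfer ellipse is at r = 52790 km.
From the vis-viva equation, v = √[μ(2/r − 1/a_t)] = 1.426 km/s.

v = 1.426 km/s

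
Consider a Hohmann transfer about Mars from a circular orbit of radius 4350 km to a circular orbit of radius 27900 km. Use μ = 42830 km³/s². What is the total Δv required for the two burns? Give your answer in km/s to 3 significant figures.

The Hohmann ellipse has a_t = (r₁ + r₂)/2 = 16125 km.
At r₁ the circular-orbit speed is v₁ = √(μ/r₁) = 3.1378 km/s.
On the transfer ellipse at r₁, vis-viva equation gives v_p = √[μ(2/r₁ − 1/a_t)] = 4.1274 km/s.
First burn Δv₁ = |v_p − v₁| = 0.9896 km/s.
At r₂, v₂ = √(μ/r₂) = 1.239 km/s.
Transfer-orbit speed at r₂: v_a = √[μ(2/r₂ − 1/a_t)] = 0.6435 km/s.
Second burn Δv₂ = |v₂ − v_a| = 0.5955 km/s.
Δv = Δv₁ + Δv₂ = 0.9896 + 0.5955 = 1.585 km/s.

Δv = 1.59 km/s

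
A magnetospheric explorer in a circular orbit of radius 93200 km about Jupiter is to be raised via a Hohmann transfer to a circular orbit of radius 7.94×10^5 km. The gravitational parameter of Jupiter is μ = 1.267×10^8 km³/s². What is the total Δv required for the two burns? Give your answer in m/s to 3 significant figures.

Transfer-ellipse semi-major axis a_t = (r₁ + r₂)/2 = (93200 + 7.940×10^5)/2 = 4.436×10^5 km.
Circular speed at r₁: v₁ = √(μ/r₁) = √(1.267×10^8/93200) = 36.87 km/s.
Transfer-orbit speed at r₁ (vis-viva equation): v_p = √[μ(2/r₁ − 1/a_t)] = 49.33 km/s.
First burn Δv₁ = |v_p − v₁| = 12.46 km/s.
Circular speed at r₂: v₂ = √(μ/r₂) = 12.632 km/s.
Transfer-orbit speed at r₂: v_a = √[μ(2/r₂ − 1/a_t)] = 5.7902 km/s.
Second burn Δv₂ = |v₂ − v_a| = 6.842 km/s.
Δv = Δv₁ + Δv₂ = 12.46 + 6.842 = 19.30 km/s.

Δv = 19300 m/s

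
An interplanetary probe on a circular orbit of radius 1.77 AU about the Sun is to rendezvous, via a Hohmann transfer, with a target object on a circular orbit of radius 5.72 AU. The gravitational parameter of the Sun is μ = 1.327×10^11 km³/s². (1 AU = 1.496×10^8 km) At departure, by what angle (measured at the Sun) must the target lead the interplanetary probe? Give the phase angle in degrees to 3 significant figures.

φ = 84.6°

In km: r₁ = 1.77 × 1.496×10^8 = 2.64792×10^8 km; r₂ = 5.72 × 1.496×10^8 = 8.55712×10^8 km.
The Hohmann ellipse has a_t = (r₁ + r₂)/2 = 5.60252×10^8 km.
The half-period of the transfer ellipse is t = π√(a_t³/μ) = 1.1436×10^8 s.
Target angular speed ω₂ = √(μ/r₂³) = 1.4553×10^-8 rad/s.
Angle swept by the target during transfer: ω₂·t = 1.6643 rad = 95.36°.
Arrival is 180° from departure on the ellipse, so φ = 180° − 95.36° = 84.6°.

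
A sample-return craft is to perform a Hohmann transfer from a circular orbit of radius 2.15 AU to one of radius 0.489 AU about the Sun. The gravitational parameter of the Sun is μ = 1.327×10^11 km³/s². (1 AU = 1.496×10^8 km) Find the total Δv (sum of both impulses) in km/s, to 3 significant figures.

In km: r₁ = 2.15 × 1.496×10^8 = 3.2164×10^8 km; r₂ = 0.489 × 1.496×10^8 = 7.31544×10^7 km.
Transfer-ellipse semi-major axis a_t = (r₁ + r₂)/2 = (3.2164×10^8 + 7.31544×10^7)/2 = 1.973972×10^8 km.
Circular speed at r₁: v₁ = √(μ/r₁) = √(1.327×10^11/3.2164×10^8) = 20.3119 km/s.
On the transfer ellipse at r₁, vis-viva equation gives v_a = √[μ(2/r₁ − 1/a_t)] = 12.3652 km/s.
First burn Δv₁ = |v_a − v₁| = 7.9467 km/s.
At r₂, v₂ = √(μ/r₂) = 42.5907 km/s.
Transfer-orbit speed at r₂: v_p = √[μ(2/r₂ − 1/a_t)] = 54.3663 km/s.
Second burn Δv₂ = |v₂ − v_p| = 11.776 km/s.
Total Δv = Δv₁ + Δv₂ = 19.72 km/s.

Δv = 19.7 km/s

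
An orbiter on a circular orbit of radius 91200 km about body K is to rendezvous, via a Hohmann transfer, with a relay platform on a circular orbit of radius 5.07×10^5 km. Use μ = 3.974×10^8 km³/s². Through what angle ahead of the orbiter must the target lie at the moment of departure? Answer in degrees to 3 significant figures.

φ = 98.4°

Semi-major axis of the transfer orbit: a_t = (91200 + 5.070×10^5)/2 = 2.991×10^5 km.
Transfer time t = π√(a_t³/μ) = 25779 s.
The target's mean motion on its circular orbit is ω₂ = √(μ/r₂³) = 5.5221×10^-5 rad/s.
Angle swept by the target during transfer: ω₂·t = 1.4235 rad = 81.56°.
The orbiter traverses 180° on the transfer ellipse, so the target must lead by 180° − 81.56° = 98.4°.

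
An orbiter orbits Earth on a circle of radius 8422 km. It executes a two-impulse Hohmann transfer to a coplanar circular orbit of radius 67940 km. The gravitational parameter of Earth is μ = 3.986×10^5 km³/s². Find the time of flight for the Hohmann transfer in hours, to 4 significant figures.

t = 10.31 hours

Semi-major axis of the transfer orbit: a_t = (8422 + 67940)/2 = 38181 km.
Half the transfer-orbit period gives t = π√(a_t³/μ) = 37120 s.
Converting: 37120 s ÷ 3600 s/hour = 10.31 hours.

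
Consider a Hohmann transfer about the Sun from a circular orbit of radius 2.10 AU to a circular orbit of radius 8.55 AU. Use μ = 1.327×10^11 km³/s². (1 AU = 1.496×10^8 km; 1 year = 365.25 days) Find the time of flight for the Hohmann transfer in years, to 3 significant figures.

In km: r₁ = 2.10 × 1.496×10^8 = 3.1416×10^8 km; r₂ = 8.55 × 1.496×10^8 = 1.27908×10^9 km.
Semi-major axis of the transfer orbit: a_t = (3.1416×10^8 + 1.27908×10^9)/2 = 7.9662×10^8 km.
Transfer time t = π√(a_t³/μ) = π√((7.9662×10^8)³ / 1.327×10^11) = 1.939×10^8 s.
Converting: 1.939×10^8 s ÷ 3.15576×10^7 s/year (365.25 × 86400) = 6.14 years.

t = 6.14 years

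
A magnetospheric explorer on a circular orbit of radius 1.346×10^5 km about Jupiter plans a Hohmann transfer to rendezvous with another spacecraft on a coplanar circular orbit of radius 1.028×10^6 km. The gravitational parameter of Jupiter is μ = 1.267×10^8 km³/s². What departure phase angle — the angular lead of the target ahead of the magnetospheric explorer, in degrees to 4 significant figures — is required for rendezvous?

φ = 103.5°

The Hohmann ellipse has a_t = (r₁ + r₂)/2 = 5.813×10^5 km.
The half-period of the transfer ellipse is t = π√(a_t³/μ) = 1.23698×10^5 s.
The target's mean motion on its circular orbit is ω₂ = √(μ/r₂³) = 1.07994×10^-5 rad/s.
Angle swept by the target during transfer: ω₂·t = 1.3359 rad = 76.54°.
The magnetospheric explorer traverses 180° on the transfer ellipse, so the target must lead by 180° − 76.54° = 103.5°.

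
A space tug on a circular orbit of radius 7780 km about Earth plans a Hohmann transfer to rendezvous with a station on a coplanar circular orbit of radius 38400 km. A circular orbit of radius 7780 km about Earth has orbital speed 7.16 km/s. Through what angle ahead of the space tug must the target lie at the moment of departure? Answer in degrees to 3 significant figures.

From the circular-orbit relation v² = μ/r at r = 7780 km: μ = v²r = (7.16)² × 7780 = 3.98846×10^5 km³/s².
Transfer-ellipse semi-major axis a_t = (r₁ + r₂)/2 = (7780 + 38400)/2 = 23090 km.
The half-period of the transfer ellipse is t = π√(a_t³/μ) = 17453.5 s.
The target's mean motion on its circular orbit is ω₂ = √(μ/r₂³) = 8.39278×10^-5 rad/s.
Angle swept by the target during transfer: ω₂·t = 1.4648 rad = 83.93°.
Arrival is 180° from departure on the ellipse, so φ = 180° − 83.93° = 96.1°.

φ = 96.1°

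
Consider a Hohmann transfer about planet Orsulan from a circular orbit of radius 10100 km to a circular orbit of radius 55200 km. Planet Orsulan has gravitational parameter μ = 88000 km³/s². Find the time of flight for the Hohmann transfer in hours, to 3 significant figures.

The Hohmann ellipse has a_t = (r₁ + r₂)/2 = 32650 km.
By Kepler's third law the transfer-orbit period is T = 2π√(a_t³/μ), so t = T/2 = 62480 s.
Converting: 62480 s ÷ 3600 s/hour = 17.4 hours.

t = 17.4 hours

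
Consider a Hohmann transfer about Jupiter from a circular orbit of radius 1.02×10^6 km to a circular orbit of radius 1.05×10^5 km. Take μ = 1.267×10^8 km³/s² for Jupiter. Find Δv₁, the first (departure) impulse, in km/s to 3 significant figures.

Semi-major axis of the transfer orbit: a_t = (1.020×10^6 + 1.050×10^5)/2 = 5.625×10^5 km.
Circular speed at r = 1.020×10^6 km: v_c = √(μ/r) = 11.145 km/s.
Transfer-orbit speed at the same r (vis-viva, a = a_t): v_t = √[μ(2/r − 1/a_t)] = 4.8153 km/s.
Δv₁ = |v_t − v_c| = |4.8153 − 11.145| = 6.330 km/s.

Δv₁ = 6.33 km/s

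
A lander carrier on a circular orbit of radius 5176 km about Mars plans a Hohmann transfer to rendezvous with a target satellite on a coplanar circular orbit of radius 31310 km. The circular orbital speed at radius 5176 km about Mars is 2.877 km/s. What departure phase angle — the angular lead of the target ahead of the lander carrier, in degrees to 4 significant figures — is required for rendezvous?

From the circular-orbit relation v² = μ/r at r = 5176 km: μ = v²r = (2.877)² × 5176 = 42842.4 km³/s².
The Hohmann ellipse has a_t = (r₁ + r₂)/2 = 18243 km.
Transfer time t = π√(a_t³/μ) = 37398.8 s.
Target angular speed ω₂ = √(μ/r₂³) = 3.73605×10^-5 rad/s.
Angle swept by the target during transfer: ω₂·t = 1.39724 rad = 80.06°.
The lander carrier traverses 180° on the transfer ellipse, so the target must lead by 180° − 80.06° = 99.94°.

φ = 99.94°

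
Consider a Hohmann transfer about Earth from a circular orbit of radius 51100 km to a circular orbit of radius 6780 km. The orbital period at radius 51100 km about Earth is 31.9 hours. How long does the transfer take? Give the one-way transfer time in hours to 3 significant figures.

From Kepler's third law T² = 4π²r³/μ at r = 51100 km, T = 31.9 hours = 31.9 × 3600 s = 1.1484×10^5 s: μ = 4π²r³/T² = 3.99426×10^5 km³/s².
The Hohmann ellipse has a_t = (r₁ + r₂)/2 = 28940 km.
By Kepler's third law the transfer-orbit period is T = 2π√(a_t³/μ), so t = T/2 = 24470 s.
Converting: 24470 s ÷ 3600 s/hour = 6.80 hours.

t = 6.80 hours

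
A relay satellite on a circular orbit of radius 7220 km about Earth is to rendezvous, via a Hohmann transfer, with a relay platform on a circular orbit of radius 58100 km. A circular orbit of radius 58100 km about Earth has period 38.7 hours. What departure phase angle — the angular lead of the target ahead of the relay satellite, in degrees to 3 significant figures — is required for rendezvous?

φ = 104°

From Kepler's third law T² = 4π²r³/μ at r = 58100 km, T = 38.7 hours = 38.7 × 3600 s = 1.3932×10^5 s: μ = 4π²r³/T² = 3.98897×10^5 km³/s².
The Hohmann ellipse has a_t = (r₁ + r₂)/2 = 32660 km.
Transfer time t = π√(a_t³/μ) = 29360 s.
The target's mean motion on its circular orbit is ω₂ = √(μ/r₂³) = 4.510×10^-5 rad/s.
Angle swept by the target during transfer: ω₂·t = 1.324 rad = 75.86°.
The relay satellite traverses 180° on the transfer ellipse, so the target must lead by 180° − 75.86° = 104°.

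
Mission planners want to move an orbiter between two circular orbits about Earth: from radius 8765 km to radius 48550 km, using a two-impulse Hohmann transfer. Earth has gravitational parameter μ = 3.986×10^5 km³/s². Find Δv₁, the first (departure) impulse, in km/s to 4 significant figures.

Transfer-ellipse semi-major axis a_t = (r₁ + r₂)/2 = (8765 + 48550)/2 = 28657.5 km.
Circular speed at r = 8765 km: v_c = √(μ/r) = 6.7436 km/s.
Vis-viva on the transfer ellipse at r = 8765 km gives v_t = √[μ(2/r − 1/a_t)] = 8.7774 km/s.
Δv₁ = |v_t − v_c| = |8.7774 − 6.7436| = 2.034 km/s.

Δv₁ = 2.034 km/s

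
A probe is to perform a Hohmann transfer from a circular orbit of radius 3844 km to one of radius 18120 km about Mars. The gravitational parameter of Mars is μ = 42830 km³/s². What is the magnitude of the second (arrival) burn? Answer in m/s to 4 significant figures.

The Hohmann ellipse has a_t = (r₁ + r₂)/2 = 10982 km.
On the circular orbit at r = 18120 km, v_c = √(μ/r) = 1.5374 km/s.
Vis-viva on the transfer ellipse at r = 18120 km gives v_t = √[μ(2/r − 1/a_t)] = 0.90959 km/s.
Δv₂ = |v_t − v_c| = |0.90959 − 1.5374| = 0.6278 km/s.

Δv₂ = 627.8 m/s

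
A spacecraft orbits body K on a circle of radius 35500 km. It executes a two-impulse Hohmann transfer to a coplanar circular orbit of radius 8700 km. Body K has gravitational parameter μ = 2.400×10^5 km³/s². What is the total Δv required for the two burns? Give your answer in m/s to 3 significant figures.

Δv = 2370 m/s

Transfer-ellipse semi-major axis a_t = (r₁ + r₂)/2 = (35500 + 8700)/2 = 22100 km.
At r₁ the circular-orbit speed is v₁ = √(μ/r₁) = 2.60011 km/s.
On the transfer ellipse at r₁, v² = μ(2/r − 1/a) gives v_a = √[μ(2/r₁ − 1/a_t)] = 1.63138 km/s.
First burn Δv₁ = |v_a − v₁| = 0.96873 km/s.
At r₂, v₂ = √(μ/r₂) = 5.2523 km/s.
Transfer-orbit speed at r₂: v_p = √[μ(2/r₂ − 1/a_t)] = 6.6568 km/s.
Second burn Δv₂ = |v₂ − v_p| = 1.4045 km/s.
Total Δv = Δv₁ + Δv₂ = 2.373 km/s.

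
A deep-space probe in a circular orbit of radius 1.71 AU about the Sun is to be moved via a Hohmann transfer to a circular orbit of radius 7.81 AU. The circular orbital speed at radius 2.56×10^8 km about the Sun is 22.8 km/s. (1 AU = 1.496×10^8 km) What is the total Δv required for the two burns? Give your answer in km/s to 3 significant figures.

From the circular-orbit relation v² = μ/r at r = 2.56×10^8 km: μ = v²r = (22.8)² × 2.56×10^8 = 1.33079×10^11 km³/s².
In km: r₁ = 1.71 × 1.496×10^8 = 2.55816×10^8 km; r₂ = 7.81 × 1.496×10^8 = 1.168376×10^9 km.
Semi-major axis of the transfer orbit: a_t = (2.55816×10^8 + 1.168376×10^9)/2 = 7.12096×10^8 km.
At r₁ the circular-orbit speed is v₁ = √(μ/r₁) = 22.808 km/s.
On the transfer ellipse at r₁, vis-viva gives v_p = √[μ(2/r₁ − 1/a_t)] = 29.215 km/s.
First burn Δv₁ = |v_p − v₁| = 6.407 km/s.
Circular speed at r₂: v₂ = √(μ/r₂) = 10.6724 km/s.
Transfer-orbit speed at r₂: v_a = √[μ(2/r₂ − 1/a_t)] = 6.39673 km/s.
Second burn Δv₂ = |v₂ − v_a| = 4.276 km/s.
Δv = Δv₁ + Δv₂ = 6.407 + 4.276 = 10.68 km/s.

Δv = 10.7 km/s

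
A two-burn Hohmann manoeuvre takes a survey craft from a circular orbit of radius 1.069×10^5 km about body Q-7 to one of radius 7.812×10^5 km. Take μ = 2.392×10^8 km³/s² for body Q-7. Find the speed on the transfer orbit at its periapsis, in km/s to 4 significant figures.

v = 62.74 km/s

Transfer-ellipse semi-major axis a_t = (r₁ + r₂)/2 = (1.069×10^5 + 7.812×10^5)/2 = 4.4405×10^5 km.
The periapsis of the transfer ellipse is at r = 1.069×10^5 km.
Applying v² = μ(2/r − 1/a_t): v = 62.74 km/s.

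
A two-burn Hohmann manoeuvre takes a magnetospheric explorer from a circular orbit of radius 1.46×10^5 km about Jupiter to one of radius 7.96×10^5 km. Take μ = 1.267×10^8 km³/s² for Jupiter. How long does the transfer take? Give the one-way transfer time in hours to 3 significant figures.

t = 25.1 hours

Semi-major axis of the transfer orbit: a_t = (1.460×10^5 + 7.960×10^5)/2 = 4.710×10^5 km.
By Kepler's third law the transfer-orbit period is T = 2π√(a_t³/μ), so t = T/2 = 90220 s.
Converting: 90220 s ÷ 3600 s/hour = 25.1 hours.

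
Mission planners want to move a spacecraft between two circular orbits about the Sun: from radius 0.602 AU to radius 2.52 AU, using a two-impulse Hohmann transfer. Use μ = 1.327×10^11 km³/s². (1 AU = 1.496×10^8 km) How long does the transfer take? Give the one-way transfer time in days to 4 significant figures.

t = 356.2 days

In km: r₁ = 0.602 × 1.496×10^8 = 9.00592×10^7 km; r₂ = 2.52 × 1.496×10^8 = 3.76992×10^8 km.
The Hohmann ellipse has a_t = (r₁ + r₂)/2 = 2.335256×10^8 km.
Transfer time t = π√(a_t³/μ) = π√((2.335256×10^8)³ / 1.327×10^11) = 3.0776×10^7 s.
Converting: 3.0776×10^7 s ÷ 86400 s/day = 356.2 days.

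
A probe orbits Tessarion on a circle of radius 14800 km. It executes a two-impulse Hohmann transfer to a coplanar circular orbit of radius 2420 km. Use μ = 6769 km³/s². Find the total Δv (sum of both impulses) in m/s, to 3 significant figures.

Δv = 838 m/s

The Hohmann ellipse has a_t = (r₁ + r₂)/2 = 8610 km.
Circular speed at r₁: v₁ = √(μ/r₁) = √(6769/14800) = 0.676288 km/s.
On the transfer ellipse at r₁, vis-viva equation gives v_a = √[μ(2/r₁ − 1/a_t)] = 0.358540 km/s.
First burn Δv₁ = |v_a − v₁| = 0.3177 km/s.
At r₂, v₂ = √(μ/r₂) = 1.67246 km/s.
Transfer-orbit speed at r₂: v_p = √[μ(2/r₂ − 1/a_t)] = 2.19272 km/s.
Second burn Δv₂ = |v₂ − v_p| = 0.5203 km/s.
Δv = Δv₁ + Δv₂ = 0.3177 + 0.5203 = 0.8380 km/s.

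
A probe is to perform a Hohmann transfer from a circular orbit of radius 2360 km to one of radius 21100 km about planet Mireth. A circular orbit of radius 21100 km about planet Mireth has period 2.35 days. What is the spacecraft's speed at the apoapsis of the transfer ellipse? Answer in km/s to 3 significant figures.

v = 0.293 km/s

From Kepler's third law T² = 4π²r³/μ at r = 21100 km, T = 2.35 days = 2.35 × 86400 s = 2.0304×10^5 s: μ = 4π²r³/T² = 8995.88 km³/s².
Semi-major axis of the transfer orbit: a_t = (2360 + 21100)/2 = 11730 km.
The apoapsis of the transfer ellipse is at r = 21100 km.
From the vis-viva equation, v = √[μ(2/r − 1/a_t)] = 0.2929 km/s.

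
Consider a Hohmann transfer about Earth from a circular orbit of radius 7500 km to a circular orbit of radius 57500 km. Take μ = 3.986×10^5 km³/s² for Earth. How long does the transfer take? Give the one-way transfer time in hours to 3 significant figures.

Semi-major axis of the transfer orbit: a_t = (7500 + 57500)/2 = 32500 km.
By Kepler's third law the transfer-orbit period is T = 2π√(a_t³/μ), so t = T/2 = 29150 s.
Converting: 29150 s ÷ 3600 s/hour = 8.10 hours.

t = 8.10 hours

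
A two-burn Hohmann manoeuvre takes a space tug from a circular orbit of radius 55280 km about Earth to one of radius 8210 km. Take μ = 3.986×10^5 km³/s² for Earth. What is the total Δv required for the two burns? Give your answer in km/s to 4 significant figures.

The Hohmann ellipse has a_t = (r₁ + r₂)/2 = 31745 km.
Circular speed at r₁: v₁ = √(μ/r₁) = √(3.986×10^5/55280) = 2.6852 km/s.
On the transfer ellipse at r₁, v² = μ(2/r − 1/a) gives v_a = √[μ(2/r₁ − 1/a_t)] = 1.3656 km/s.
First burn Δv₁ = |v_a − v₁| = 1.320 km/s.
Circular speed at r₂: v₂ = √(μ/r₂) = 6.968 km/s.
Transfer-orbit speed at r₂: v_p = √[μ(2/r₂ − 1/a_t)] = 9.195 km/s.
Second burn Δv₂ = |v₂ − v_p| = 2.227 km/s.
Total Δv = Δv₁ + Δv₂ = 3.547 km/s.

Δv = 3.547 km/s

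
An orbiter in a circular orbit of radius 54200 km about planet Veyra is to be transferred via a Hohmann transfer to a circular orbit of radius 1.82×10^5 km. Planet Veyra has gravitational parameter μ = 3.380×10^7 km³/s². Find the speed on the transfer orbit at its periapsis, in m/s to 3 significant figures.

Transfer-ellipse semi-major axis a_t = (r₁ + r₂)/2 = (54200 + 1.820×10^5)/2 = 1.181×10^5 km.
The periapsis of the transfer ellipse is at r = 54200 km.
Applying v² = μ(2/r − 1/a_t): v = 31.00 km/s.

v = 31000 m/s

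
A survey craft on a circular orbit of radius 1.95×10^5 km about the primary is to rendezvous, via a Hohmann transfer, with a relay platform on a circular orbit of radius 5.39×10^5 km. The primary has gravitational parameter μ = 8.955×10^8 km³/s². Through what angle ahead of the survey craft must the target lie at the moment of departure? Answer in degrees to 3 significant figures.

φ = 78.9°

The Hohmann ellipse has a_t = (r₁ + r₂)/2 = 3.670×10^5 km.
The half-period of the transfer ellipse is t = π√(a_t³/μ) = 23340 s.
The target's mean motion on its circular orbit is ω₂ = √(μ/r₂³) = 7.562×10^-5 rad/s.
Angle swept by the target during transfer: ω₂·t = 1.765 rad = 101.1°.
The survey craft traverses 180° on the transfer ellipse, so the target must lead by 180° − 101.1° = 78.9°.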